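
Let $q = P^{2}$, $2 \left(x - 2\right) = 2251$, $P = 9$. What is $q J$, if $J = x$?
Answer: $\frac{182655}{2} \approx 91328.0$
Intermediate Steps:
$x = \frac{2255}{2}$ ($x = 2 + \frac{1}{2} \cdot 2251 = 2 + \frac{2251}{2} = \frac{2255}{2} \approx 1127.5$)
$J = \frac{2255}{2} \approx 1127.5$
$q = 81$ ($q = 9^{2} = 81$)
$q J = 81 \cdot \frac{2255}{2} = \frac{182655}{2}$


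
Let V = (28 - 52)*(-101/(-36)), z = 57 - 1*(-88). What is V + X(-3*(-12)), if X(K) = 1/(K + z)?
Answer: -36559/543 ≈ -67.328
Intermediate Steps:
z = 145 (z = 57 + 88 = 145)
V = -202/3 (V = -(-2424)*(-1)/36 = -24*101/36 = -202/3 ≈ -67.333)
X(K) = 1/(145 + K) (X(K) = 1/(K + 145) = 1/(145 + K))
V + X(-3*(-12)) = -202/3 + 1/(145 - 3*(-12)) = -202/3 + 1/(145 + 36) = -202/3 + 1/181 = -36559/543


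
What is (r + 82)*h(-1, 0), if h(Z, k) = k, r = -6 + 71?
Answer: 0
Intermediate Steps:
r = 65
(r + 82)*h(-1, 0) = (65 + 82)*0 = 147*0 = 0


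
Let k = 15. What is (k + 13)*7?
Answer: 196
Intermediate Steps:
(k + 13)*7 = (15 + 13)*7 = 28*7 = 196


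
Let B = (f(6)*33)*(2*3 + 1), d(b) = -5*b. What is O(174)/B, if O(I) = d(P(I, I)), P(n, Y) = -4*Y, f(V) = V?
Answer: 580/231 ≈ 2.5108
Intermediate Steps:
O(I) = 20*I (O(I) = -(-20)*I = 20*I)
B = 1386 (B = (6*33)*(2*3 + 1) = 198*(6 + 1) = 198*7 = 1386)
O(174)/B = (20*174)/1386 = 3480*(1/1386) = 580/231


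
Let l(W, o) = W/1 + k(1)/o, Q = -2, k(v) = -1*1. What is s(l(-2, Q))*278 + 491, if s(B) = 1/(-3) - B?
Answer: 2446/3 ≈ 815.33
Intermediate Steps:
k(v) = -1
l(W, o) = W - 1/o (l(W, o) = W/1 - 1/o = W*1 - 1/o = W - 1/o)
s(B) = -⅓ - B
s(l(-2, Q))*278 + 491 = (-⅓ - (-2 - 1/(-2)))*278 + 491 = (-⅓ - (-2 - 1*(-½)))*278 + 491 = (-⅓ - (-2 + ½))*278 + 491 = (-⅓ - 1*(-3/2))*278 + 491 = (-⅓ + 3/2)*278 + 491 = (7/6)*278 + 491 = 973/3 + 491 = 2446/3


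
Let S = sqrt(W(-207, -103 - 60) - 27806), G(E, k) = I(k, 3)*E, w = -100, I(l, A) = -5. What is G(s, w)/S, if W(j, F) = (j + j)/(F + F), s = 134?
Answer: 670*I*sqrt(738743873)/4532171 ≈ 4.0181*I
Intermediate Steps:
G(E, k) = -5*E
W(j, F) = j/F (W(j, F) = (2*j)/((2*F)) = (2*j)*(1/(2*F)) = j/F)
S = I*sqrt(738743873)/163 (S = sqrt(-207/(-103 - 60) - 27806) = sqrt(-207/(-163) - 27806) = sqrt(-207*(-1/163) - 27806) = sqrt(207/163 - 27806) = sqrt(-4532171/163) = I*sqrt(738743873)/163 ≈ 166.75*I)
G(s, w)/S = (-5*134)/((I*sqrt(738743873)/163)) = -(-670)*I*sqrt(738743873)/4532171 = 670*I*sqrt(738743873)/4532171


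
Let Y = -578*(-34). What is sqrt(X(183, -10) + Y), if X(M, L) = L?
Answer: sqrt(19642) ≈ 140.15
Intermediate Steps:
Y = 19652
sqrt(X(183, -10) + Y) = sqrt(-10 + 19652) = sqrt(19642)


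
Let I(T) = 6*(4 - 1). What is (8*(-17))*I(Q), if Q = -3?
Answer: -2448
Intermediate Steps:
I(T) = 18 (I(T) = 6*3 = 18)
(8*(-17))*I(Q) = (8*(-17))*18 = -136*18 = -2448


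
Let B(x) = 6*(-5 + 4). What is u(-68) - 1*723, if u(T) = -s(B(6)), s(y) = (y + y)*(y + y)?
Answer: -867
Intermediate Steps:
B(x) = -6 (B(x) = 6*(-1) = -6)
s(y) = 4*y² (s(y) = (2*y)*(2*y) = 4*y²)
u(T) = -144 (u(T) = -4*(-6)² = -4*36 = -1*144 = -144)
u(-68) - 1*723 = -144 - 1*723 = -144 - 723 = -867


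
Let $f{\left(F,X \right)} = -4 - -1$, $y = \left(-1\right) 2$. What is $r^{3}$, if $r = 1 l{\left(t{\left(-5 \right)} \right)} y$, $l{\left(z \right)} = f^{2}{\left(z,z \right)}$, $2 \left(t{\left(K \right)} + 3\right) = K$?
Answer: $-5832$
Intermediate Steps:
$y = -2$
$f{\left(F,X \right)} = -3$ ($f{\left(F,X \right)} = -4 + 1 = -3$)
$t{\left(K \right)} = -3 + \frac{K}{2}$
$l{\left(z \right)} = 9$ ($l{\left(z \right)} = \left(-3\right)^{2} = 9$)
$r = -18$ ($r = 1 \cdot 9 \left(-2\right) = 9 \left(-2\right) = -18$)
$r^{3} = \left(-18\right)^{3} = -5832$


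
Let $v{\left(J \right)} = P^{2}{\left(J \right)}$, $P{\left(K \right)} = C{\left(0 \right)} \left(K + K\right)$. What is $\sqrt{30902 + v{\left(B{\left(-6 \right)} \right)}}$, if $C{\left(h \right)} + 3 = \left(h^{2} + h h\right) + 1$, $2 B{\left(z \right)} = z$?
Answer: $19 \sqrt{86} \approx 176.2$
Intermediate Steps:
$B{\left(z \right)} = \frac{z}{2}$
$C{\left(h \right)} = -2 + 2 h^{2}$ ($C{\left(h \right)} = -3 + \left(\left(h^{2} + h h\right) + 1\right) = -3 + \left(\left(h^{2} + h^{2}\right) + 1\right) = -3 + \left(2 h^{2} + 1\right) = -3 + \left(1 + 2 h^{2}\right) = -2 + 2 h^{2}$)
$P{\left(K \right)} = - 4 K$ ($P{\left(K \right)} = \left(-2 + 2 \cdot 0^{2}\right) \left(K + K\right) = \left(-2 + 2 \cdot 0\right) 2 K = \left(-2 + 0\right) 2 K = - 2 \cdot 2 K = - 4 K$)
$v{\left(J \right)} = 16 J^{2}$ ($v{\left(J \right)} = \left(- 4 J\right)^{2} = 16 J^{2}$)
$\sqrt{30902 + v{\left(B{\left(-6 \right)} \right)}} = \sqrt{30902 + 16 \left(\frac{1}{2} \left(-6\right)\right)^{2}} = \sqrt{30902 + 16 \left(-3\right)^{2}} = \sqrt{30902 + 16 \cdot 9} = \sqrt{30902 + 144} = \sqrt{31046} = 19 \sqrt{86}$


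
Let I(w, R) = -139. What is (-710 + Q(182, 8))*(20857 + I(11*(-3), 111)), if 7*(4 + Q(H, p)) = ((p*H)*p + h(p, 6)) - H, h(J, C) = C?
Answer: 134128332/7 ≈ 1.9161e+7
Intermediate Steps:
Q(H, p) = -22/7 - H/7 + H*p**2/7 (Q(H, p) = -4 + (((p*H)*p + 6) - H)/7 = -4 + (((H*p)*p + 6) - H)/7 = -4 + ((H*p**2 + 6) - H)/7 = -4 + ((6 + H*p**2) - H)/7 = -4 + (6 - H + H*p**2)/7 = -4 + (6/7 - H/7 + H*p**2/7) = -22/7 - H/7 + H*p**2/7)
(-710 + Q(182, 8))*(20857 + I(11*(-3), 111)) = (-710 + (-22/7 - 1/7*182 + (1/7)*182*8**2))*(20857 - 139) = (-710 + (-22/7 - 26 + (1/7)*182*64))*20718 = (-710 + (-22/7 - 26 + 1664))*20718 = (-710 + 11444/7)*20718 = (6474/7)*20718 = 134128332/7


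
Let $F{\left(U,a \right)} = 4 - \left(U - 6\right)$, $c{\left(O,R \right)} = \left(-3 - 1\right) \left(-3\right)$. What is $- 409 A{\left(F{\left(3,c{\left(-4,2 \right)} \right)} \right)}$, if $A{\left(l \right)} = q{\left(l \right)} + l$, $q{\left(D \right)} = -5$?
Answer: $-818$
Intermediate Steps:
$c{\left(O,R \right)} = 12$ ($c{\left(O,R \right)} = \left(-4\right) \left(-3\right) = 12$)
$F{\left(U,a \right)} = 10 - U$ ($F{\left(U,a \right)} = 4 - \left(U - 6\right) = 4 - \left(-6 + U\right) = 10 - U$)
$A{\left(l \right)} = -5 + l$
$- 409 A{\left(F{\left(3,c{\left(-4,2 \right)} \right)} \right)} = - 409 \left(-5 + \left(10 - 3\right)\right) = - 409 \left(-5 + 7\right) = \left(-409\right) 2 = -818$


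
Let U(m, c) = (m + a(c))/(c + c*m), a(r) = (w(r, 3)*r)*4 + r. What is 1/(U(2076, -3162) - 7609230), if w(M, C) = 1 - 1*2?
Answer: -1094579/8328903366097 ≈ -1.3142e-7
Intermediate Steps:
w(M, C) = -1 (w(M, C) = 1 - 2 = -1)
a(r) = -3*r (a(r) = -r*4 + r = -4*r + r = -3*r)
U(m, c) = (m - 3*c)/(c + c*m)
1/(U(2076, -3162) - 7609230) = 1/((2076 - 3*(-3162))/((-3162)*(1 + 2076)) - 7609230) = 1/(-1/3162*(2076 + 9486)/2077 - 7609230) = 1/(-1/3162*1/2077*11562 - 7609230) = 1/(-1927/1094579 - 7609230) = 1/(-8328903366097/1094579) = -1094579/8328903366097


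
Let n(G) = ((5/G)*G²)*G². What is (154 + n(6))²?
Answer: 1522756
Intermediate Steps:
n(G) = 5*G³ (n(G) = (5*G)*G² = 5*G³)
(154 + n(6))² = (154 + 5*6³)² = (154 + 5*216)² = (154 + 1080)² = 1234² = 1522756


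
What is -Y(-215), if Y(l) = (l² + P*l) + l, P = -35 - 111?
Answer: -77400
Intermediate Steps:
P = -146
Y(l) = l² - 145*l (Y(l) = (l² - 146*l) + l = l² - 145*l)
-Y(-215) = -(-215)*(-145 - 215) = -(-215)*(-360) = -1*77400 = -77400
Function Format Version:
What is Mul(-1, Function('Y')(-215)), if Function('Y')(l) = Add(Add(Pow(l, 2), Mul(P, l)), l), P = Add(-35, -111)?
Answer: -77400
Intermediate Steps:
P = -146
Function('Y')(l) = Add(Pow(l, 2), Mul(-145, l)) (Function('Y')(l) = Add(Add(Pow(l, 2), Mul(-146, l)), l) = Add(Pow(l, 2), Mul(-145, l)))
Mul(-1, Function('Y')(-215)) = Mul(-1, Mul(-215, Add(-145, -215))) = Mul(-1, Mul(-215, -360)) = Mul(-1, 77400) = -77400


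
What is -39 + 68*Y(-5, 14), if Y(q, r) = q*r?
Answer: -4799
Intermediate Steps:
-39 + 68*Y(-5, 14) = -39 + 68*(-5*14) = -39 + 68*(-70) = -39 - 4760 = -4799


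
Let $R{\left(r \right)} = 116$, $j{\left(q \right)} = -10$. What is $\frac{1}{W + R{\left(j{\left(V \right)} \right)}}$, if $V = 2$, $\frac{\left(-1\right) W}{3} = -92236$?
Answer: $\frac{1}{276824} \approx 3.6124 \cdot 10^{-6}$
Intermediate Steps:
$W = 276708$ ($W = \left(-3\right) \left(-92236\right) = 276708$)
$\frac{1}{W + R{\left(j{\left(V \right)} \right)}} = \frac{1}{276708 + 116} = \frac{1}{276824}$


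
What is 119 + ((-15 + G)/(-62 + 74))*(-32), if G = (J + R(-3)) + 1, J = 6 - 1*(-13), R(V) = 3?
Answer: 293/3 ≈ 97.667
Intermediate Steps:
J = 19 (J = 6 + 13 = 19)
G = 23 (G = (19 + 3) + 1 = 22 + 1 = 23)
119 + ((-15 + G)/(-62 + 74))*(-32) = 119 + ((-15 + 23)/(-62 + 74))*(-32) = 119 + (8/12)*(-32) = 119 + (8*(1/12))*(-32) = 119 + (⅔)*(-32) = 119 - 64/3 = 293/3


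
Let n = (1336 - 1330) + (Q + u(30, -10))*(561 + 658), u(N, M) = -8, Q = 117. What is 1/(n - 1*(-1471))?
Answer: 1/134348 ≈ 7.4434e-6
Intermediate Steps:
n = 132877 (n = (1336 - 1330) + (117 - 8)*(561 + 658) = 6 + 109*1219 = 6 + 132871 = 132877)
1/(n - 1*(-1471)) = 1/(132877 - 1*(-1471)) = 1/(132877 + 1471) = 1/134348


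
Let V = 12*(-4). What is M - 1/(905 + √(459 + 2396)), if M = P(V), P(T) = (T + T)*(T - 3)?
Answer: 799193483/163234 + √2855/816170 ≈ 4896.0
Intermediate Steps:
V = -48
P(T) = 2*T*(-3 + T) (P(T) = (2*T)*(-3 + T) = 2*T*(-3 + T))
M = 4896 (M = 2*(-48)*(-3 - 48) = 2*(-48)*(-51) = 4896)
M - 1/(905 + √(459 + 2396)) = 4896 - 1/(905 + √(459 + 2396)) = 4896 - 1/(905 + √2855)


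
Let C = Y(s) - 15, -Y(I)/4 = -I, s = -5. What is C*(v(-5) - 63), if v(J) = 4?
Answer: 2065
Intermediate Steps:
Y(I) = 4*I (Y(I) = -(-4)*I = 4*I)
C = -35 (C = 4*(-5) - 15 = -20 - 15 = -35)
C*(v(-5) - 63) = -35*(4 - 63) = -35*(-59) = 2065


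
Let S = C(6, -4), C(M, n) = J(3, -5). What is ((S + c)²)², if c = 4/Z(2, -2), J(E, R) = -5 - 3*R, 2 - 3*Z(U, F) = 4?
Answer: 256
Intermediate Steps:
Z(U, F) = -⅔ (Z(U, F) = ⅔ - ⅓*4 = ⅔ - 4/3 = -⅔)
C(M, n) = 10 (C(M, n) = -5 - 3*(-5) = -5 + 15 = 10)
S = 10
c = -6 (c = 4/(-⅔) = 4*(-3/2) = -6)
((S + c)²)² = ((10 - 6)²)² = (4²)² = 16² = 256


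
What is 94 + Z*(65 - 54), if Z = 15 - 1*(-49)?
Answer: 798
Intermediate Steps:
Z = 64 (Z = 15 + 49 = 64)
94 + Z*(65 - 54) = 94 + 64*(65 - 54) = 94 + 64*11 = 94 + 704 = 798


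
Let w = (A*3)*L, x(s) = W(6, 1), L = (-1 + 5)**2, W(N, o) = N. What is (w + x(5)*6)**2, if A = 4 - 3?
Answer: 7056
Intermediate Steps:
L = 16 (L = 4**2 = 16)
A = 1
x(s) = 6
w = 48 (w = (1*3)*16 = 3*16 = 48)
(w + x(5)*6)**2 = (48 + 6*6)**2 = (48 + 36)**2 = 84**2 = 7056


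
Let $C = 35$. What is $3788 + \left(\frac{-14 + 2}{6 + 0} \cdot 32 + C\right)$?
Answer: $3759$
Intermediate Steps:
$3788 + \left(\frac{-14 + 2}{6 + 0} \cdot 32 + C\right) = 3788 + \left(\frac{-14 + 2}{6 + 0} \cdot 32 + 35\right) = 3788 + \left(- \frac{12}{6} \cdot 32 + 35\right) = 3788 + \left(\left(-12\right) \frac{1}{6} \cdot 32 + 35\right) = 3788 + \left(\left(-2\right) 32 + 35\right) = 3788 + \left(-64 + 35\right) = 3788 - 29 = 3759$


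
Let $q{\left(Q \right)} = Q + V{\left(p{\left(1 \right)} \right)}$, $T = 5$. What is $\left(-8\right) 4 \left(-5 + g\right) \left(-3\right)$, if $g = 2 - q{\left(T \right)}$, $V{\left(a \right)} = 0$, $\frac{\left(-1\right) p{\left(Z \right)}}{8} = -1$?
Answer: $-768$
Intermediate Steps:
$p{\left(Z \right)} = 8$ ($p{\left(Z \right)} = \left(-8\right) \left(-1\right) = 8$)
$q{\left(Q \right)} = Q$ ($q{\left(Q \right)} = Q + 0 = Q$)
$g = -3$ ($g = 2 - 5 = -3$)
$\left(-8\right) 4 \left(-5 + g\right) \left(-3\right) = \left(-8\right) 4 \left(-5 - 3\right) \left(-3\right) = - 32 \left(\left(-8\right) \left(-3\right)\right) = \left(-32\right) 24 = -768$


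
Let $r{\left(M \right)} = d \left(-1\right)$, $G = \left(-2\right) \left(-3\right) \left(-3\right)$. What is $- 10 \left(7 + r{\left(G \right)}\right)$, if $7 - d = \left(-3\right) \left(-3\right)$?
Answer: $-90$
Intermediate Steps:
$d = -2$ ($d = 7 - \left(-3\right) \left(-3\right) = 7 - 9 = -2$)
$G = -18$ ($G = 6 \left(-3\right) = -18$)
$r{\left(M \right)} = 2$ ($r{\left(M \right)} = \left(-2\right) \left(-1\right) = 2$)
$- 10 \left(7 + r{\left(G \right)}\right) = - 10 \left(7 + 2\right) = \left(-10\right) 9 = -90$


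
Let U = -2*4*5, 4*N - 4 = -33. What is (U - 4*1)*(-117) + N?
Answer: 20563/4 ≈ 5140.8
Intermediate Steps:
N = -29/4 (N = 1 + (¼)*(-33) = 1 - 33/4 = -29/4 ≈ -7.2500)
U = -40 (U = -8*5 = -40)
(U - 4*1)*(-117) + N = (-40 - 4*1)*(-117) - 29/4 = (-40 - 4)*(-117) - 29/4 = -44*(-117) - 29/4 = 5148 - 29/4 = 20563/4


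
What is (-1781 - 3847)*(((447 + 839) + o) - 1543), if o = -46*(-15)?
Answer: -2436924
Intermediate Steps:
o = 690
(-1781 - 3847)*(((447 + 839) + o) - 1543) = (-1781 - 3847)*(((447 + 839) + 690) - 1543) = -5628*((1286 + 690) - 1543) = -5628*(1976 - 1543) = -5628*433 = -2436924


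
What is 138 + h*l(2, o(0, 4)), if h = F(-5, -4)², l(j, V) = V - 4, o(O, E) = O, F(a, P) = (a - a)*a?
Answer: 138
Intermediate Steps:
F(a, P) = 0 (F(a, P) = 0*a = 0)
l(j, V) = -4 + V
h = 0 (h = 0² = 0)
138 + h*l(2, o(0, 4)) = 138 + 0*(-4 + 0) = 138 + 0*(-4) = 138 + 0 = 138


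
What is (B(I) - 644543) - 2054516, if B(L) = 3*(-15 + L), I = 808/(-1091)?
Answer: -2944724888/1091 ≈ -2.6991e+6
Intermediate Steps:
I = -808/1091 (I = 808*(-1/1091) = -808/1091 ≈ -0.74061)
B(L) = -45 + 3*L
(B(I) - 644543) - 2054516 = ((-45 + 3*(-808/1091)) - 644543) - 2054516 = ((-45 - 2424/1091) - 644543) - 2054516 = (-51519/1091 - 644543) - 2054516 = -703247932/1091 - 2054516 = -2944724888/1091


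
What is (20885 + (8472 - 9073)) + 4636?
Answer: 24920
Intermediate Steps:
(20885 + (8472 - 9073)) + 4636 = (20885 - 601) + 4636 = 20284 + 4636 = 24920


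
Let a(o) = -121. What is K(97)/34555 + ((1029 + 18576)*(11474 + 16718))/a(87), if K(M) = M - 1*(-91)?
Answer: -19098692226052/4181155 ≈ -4.5678e+6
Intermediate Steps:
K(M) = 91 + M (K(M) = M + 91 = 91 + M)
K(97)/34555 + ((1029 + 18576)*(11474 + 16718))/a(87) = (91 + 97)/34555 + ((1029 + 18576)*(11474 + 16718))/(-121) = 188*(1/34555) + (19605*28192)*(-1/121) = 188/34555 + 552704160*(-1/121) = 188/34555 - 552704160/121 = -19098692226052/4181155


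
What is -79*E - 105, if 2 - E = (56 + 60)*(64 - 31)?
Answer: 302149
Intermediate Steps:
E = -3826 (E = 2 - (56 + 60)*(64 - 31) = 2 - 116*33 = 2 - 1*3828 = 2 - 3828 = -3826)
-79*E - 105 = -79*(-3826) - 105 = 302254 - 105 = 302149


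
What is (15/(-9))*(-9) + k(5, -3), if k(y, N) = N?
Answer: 12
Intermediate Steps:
(15/(-9))*(-9) + k(5, -3) = (15/(-9))*(-9) - 3 = (15*(-1/9))*(-9) - 3 = -5/3*(-9) - 3 = 15 - 3 = 12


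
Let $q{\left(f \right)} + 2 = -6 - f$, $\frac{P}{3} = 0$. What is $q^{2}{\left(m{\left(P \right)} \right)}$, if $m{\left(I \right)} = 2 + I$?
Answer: $100$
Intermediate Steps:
$P = 0$ ($P = 3 \cdot 0 = 0$)
$q{\left(f \right)} = -8 - f$ ($q{\left(f \right)} = -2 - \left(6 + f\right) = -8 - f$)
$q^{2}{\left(m{\left(P \right)} \right)} = \left(-8 - \left(2 + 0\right)\right)^{2} = \left(-8 - 2\right)^{2} = \left(-10\right)^{2} = 100$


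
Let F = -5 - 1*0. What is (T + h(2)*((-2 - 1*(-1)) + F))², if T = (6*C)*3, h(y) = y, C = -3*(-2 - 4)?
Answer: 97344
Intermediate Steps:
C = 18 (C = -3*(-6) = 18)
F = -5 (F = -5 + 0 = -5)
T = 324 (T = (6*18)*3 = 108*3 = 324)
(T + h(2)*((-2 - 1*(-1)) + F))² = (324 + 2*((-2 - 1*(-1)) - 5))² = (324 + 2*((-2 + 1) - 5))² = (324 + 2*(-1 - 5))² = (324 + 2*(-6))² = (324 - 12)² = 312² = 97344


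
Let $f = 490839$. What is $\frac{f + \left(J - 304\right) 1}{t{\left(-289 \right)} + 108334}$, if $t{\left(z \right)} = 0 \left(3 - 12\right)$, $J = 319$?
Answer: $\frac{245427}{54167} \approx 4.5309$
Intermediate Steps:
$t{\left(z \right)} = 0$ ($t{\left(z \right)} = 0 \left(-9\right) = 0$)
$\frac{f + \left(J - 304\right) 1}{t{\left(-289 \right)} + 108334} = \frac{490839 + \left(319 - 304\right) 1}{0 + 108334} = \frac{490839 + 15 \cdot 1}{108334} = \left(490839 + 15\right) \frac{1}{108334} = 490854 \cdot \frac{1}{108334} = \frac{245427}{54167}$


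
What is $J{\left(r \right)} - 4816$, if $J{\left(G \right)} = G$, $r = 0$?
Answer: $-4816$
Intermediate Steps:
$J{\left(r \right)} - 4816 = 0 - 4816 = -4816$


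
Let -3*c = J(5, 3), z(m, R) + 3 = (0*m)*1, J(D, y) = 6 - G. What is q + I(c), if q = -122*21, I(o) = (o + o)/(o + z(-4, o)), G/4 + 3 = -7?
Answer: -140818/55 ≈ -2560.3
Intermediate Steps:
G = -40 (G = -12 + 4*(-7) = -12 - 28 = -40)
J(D, y) = 46 (J(D, y) = 6 - 1*(-40) = 6 + 40 = 46)
z(m, R) = -3 (z(m, R) = -3 + (0*m)*1 = -3 + 0*1 = -3 + 0 = -3)
c = -46/3 (c = -⅓*46 = -46/3 ≈ -15.333)
I(o) = 2*o/(-3 + o) (I(o) = (o + o)/(o - 3) = (2*o)/(-3 + o) = 2*o/(-3 + o))
q = -2562
q + I(c) = -2562 + 2*(-46/3)/(-3 - 46/3) = -2562 + 2*(-46/3)/(-55/3) = -2562 + 2*(-46/3)*(-3/55) = -2562 + 92/55 = -140818/55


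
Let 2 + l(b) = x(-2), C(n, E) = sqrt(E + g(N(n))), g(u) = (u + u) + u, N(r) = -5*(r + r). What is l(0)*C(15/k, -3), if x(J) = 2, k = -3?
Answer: 0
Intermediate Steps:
N(r) = -10*r
g(u) = 3*u (g(u) = 2*u + u = 3*u)
C(n, E) = sqrt(E - 30*n) (C(n, E) = sqrt(E + 3*(-10*n)) = sqrt(E - 30*n))
l(b) = 0 (l(b) = -2 + 2 = 0)
l(0)*C(15/k, -3) = 0*sqrt(-3 - 450/(-3)) = 0*sqrt(-3 - 450*(-1)/3) = 0*sqrt(-3 - 30*(-5)) = 0*sqrt(-3 + 150) = 0*sqrt(147) = 0*(7*sqrt(3)) = 0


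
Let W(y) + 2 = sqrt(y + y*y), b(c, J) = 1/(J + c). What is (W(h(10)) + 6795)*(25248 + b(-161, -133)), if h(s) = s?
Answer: 50423834423/294 + 7422911*sqrt(110)/294 ≈ 1.7177e+8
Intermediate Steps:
W(y) = -2 + sqrt(y + y**2) (W(y) = -2 + sqrt(y + y*y) = -2 + sqrt(y + y**2))
(W(h(10)) + 6795)*(25248 + b(-161, -133)) = ((-2 + sqrt(10*(1 + 10))) + 6795)*(25248 + 1/(-133 - 161)) = ((-2 + sqrt(10*11)) + 6795)*(25248 + 1/(-294)) = ((-2 + sqrt(110)) + 6795)*(25248 - 1/294) = (6793 + sqrt(110))*(7422911/294) = 50423834423/294 + 7422911*sqrt(110)/294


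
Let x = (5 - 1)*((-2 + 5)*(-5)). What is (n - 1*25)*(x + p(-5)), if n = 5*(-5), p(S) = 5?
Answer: 2750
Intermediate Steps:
n = -25
x = -60 (x = 4*(3*(-5)) = 4*(-15) = -60)
(n - 1*25)*(x + p(-5)) = (-25 - 1*25)*(-60 + 5) = (-25 - 25)*(-55) = -50*(-55) = 2750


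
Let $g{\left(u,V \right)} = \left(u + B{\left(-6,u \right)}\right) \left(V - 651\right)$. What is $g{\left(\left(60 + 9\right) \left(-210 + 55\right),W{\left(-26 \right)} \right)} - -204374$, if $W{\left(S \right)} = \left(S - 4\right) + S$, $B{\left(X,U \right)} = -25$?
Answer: $7783414$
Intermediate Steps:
$W{\left(S \right)} = -4 + 2 S$ ($W{\left(S \right)} = \left(-4 + S\right) + S = -4 + 2 S$)
$g{\left(u,V \right)} = \left(-651 + V\right) \left(-25 + u\right)$ ($g{\left(u,V \right)} = \left(u - 25\right) \left(V - 651\right) = \left(-25 + u\right) \left(-651 + V\right) = \left(-651 + V\right) \left(-25 + u\right)$)
$g{\left(\left(60 + 9\right) \left(-210 + 55\right),W{\left(-26 \right)} \right)} - -204374 = \left(16275 - 651 \left(60 + 9\right) \left(-210 + 55\right) - 25 \left(-4 + 2 \left(-26\right)\right) + \left(-4 + 2 \left(-26\right)\right) \left(60 + 9\right) \left(-210 + 55\right)\right) - -204374 = \left(16275 - 651 \cdot 69 \left(-155\right) - 25 \left(-4 - 52\right) + \left(-4 - 52\right) 69 \left(-155\right)\right) + 204374 = \left(16275 - -6962445 - -1400 - -598920\right) + 204374 = \left(16275 + 6962445 + 1400 + 598920\right) + 204374 = 7579040 + 204374 = 7783414$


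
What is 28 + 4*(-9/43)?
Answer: 1168/43 ≈ 27.163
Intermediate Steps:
28 + 4*(-9/43) = 28 - 36/43 = 1168/43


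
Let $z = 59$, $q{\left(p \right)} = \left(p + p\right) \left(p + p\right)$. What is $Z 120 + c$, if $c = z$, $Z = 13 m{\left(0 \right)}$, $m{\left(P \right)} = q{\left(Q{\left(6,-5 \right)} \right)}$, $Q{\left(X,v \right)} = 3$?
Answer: $56219$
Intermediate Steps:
$q{\left(p \right)} = 4 p^{2}$ ($q{\left(p \right)} = 2 p 2 p = 4 p^{2}$)
$m{\left(P \right)} = 36$ ($m{\left(P \right)} = 4 \cdot 3^{2} = 4 \cdot 9 = 36$)
$Z = 468$ ($Z = 13 \cdot 36 = 468$)
$c = 59$
$Z 120 + c = 468 \cdot 120 + 59 = 56160 + 59 = 56219$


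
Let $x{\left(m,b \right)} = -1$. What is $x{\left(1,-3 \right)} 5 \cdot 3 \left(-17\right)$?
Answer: $255$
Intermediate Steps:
$x{\left(1,-3 \right)} 5 \cdot 3 \left(-17\right) = - 5 \cdot 3 \left(-17\right) = \left(-1\right) 15 \left(-17\right) = \left(-15\right) \left(-17\right) = 255$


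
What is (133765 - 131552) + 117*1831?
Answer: 216440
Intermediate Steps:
(133765 - 131552) + 117*1831 = 2213 + 214227 = 216440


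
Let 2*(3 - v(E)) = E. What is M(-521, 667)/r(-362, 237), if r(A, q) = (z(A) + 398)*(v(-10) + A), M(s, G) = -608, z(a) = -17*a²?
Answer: -152/197120475 ≈ -7.7110e-7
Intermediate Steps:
v(E) = 3 - E/2
r(A, q) = (8 + A)*(398 - 17*A²) (r(A, q) = (-17*A² + 398)*((3 - ½*(-10)) + A) = (398 - 17*A²)*((3 + 5) + A) = (398 - 17*A²)*(8 + A) = (8 + A)*(398 - 17*A²))
M(-521, 667)/r(-362, 237) = -608/(3184 - 136*(-362)² - 17*(-362)³ + 398*(-362)) = -608/(3184 - 136*131044 - 17*(-47437928) - 144076) = -608/(3184 - 17821984 + 806444776 - 144076) = -608/788481900 = -608*1/788481900 = -152/197120475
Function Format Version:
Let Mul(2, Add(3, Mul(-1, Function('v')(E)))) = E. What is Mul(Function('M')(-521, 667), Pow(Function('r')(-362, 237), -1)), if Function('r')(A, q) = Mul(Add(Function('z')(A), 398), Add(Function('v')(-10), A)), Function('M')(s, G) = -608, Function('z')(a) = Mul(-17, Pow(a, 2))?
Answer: Rational(-152, 197120475) ≈ -7.7110e-7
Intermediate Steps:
Function('v')(E) = Add(3, Mul(Rational(-1, 2), E))
Function('r')(A, q) = Mul(Add(8, A), Add(398, Mul(-17, Pow(A, 2)))) (Function('r')(A, q) = Mul(Add(Mul(-17, Pow(A, 2)), 398), Add(Add(3, Mul(Rational(-1, 2), -10)), A)) = Mul(Add(398, Mul(-17, Pow(A, 2))), Add(Add(3, 5), A)) = Mul(Add(398, Mul(-17, Pow(A, 2))), Add(8, A)) = Mul(Add(8, A), Add(398, Mul(-17, Pow(A, 2)))))
Mul(Function('M')(-521, 667), Pow(Function('r')(-362, 237), -1)) = Mul(-608, Pow(Add(3184, Mul(-136, Pow(-362, 2)), Mul(-17, Pow(-362, 3)), Mul(398, -362)), -1)) = Mul(-608, Pow(Add(3184, Mul(-136, 131044), Mul(-17, -47437928), -144076), -1)) = Mul(-608, Pow(Add(3184, -17821984, 806444776, -144076), -1)) = Mul(-608, Pow(788481900, -1)) = Mul(-608, Rational(1, 788481900)) = Rational(-152, 197120475)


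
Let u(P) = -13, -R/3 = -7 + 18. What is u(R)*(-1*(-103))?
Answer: -1339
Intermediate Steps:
R = -33 (R = -3*(-7 + 18) = -3*11 = -33)
u(R)*(-1*(-103)) = -(-13)*(-103) = -13*103 = -1339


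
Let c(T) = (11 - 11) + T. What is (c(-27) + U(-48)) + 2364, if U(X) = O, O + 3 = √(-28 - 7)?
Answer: 2334 + I*√35 ≈ 2334.0 + 5.9161*I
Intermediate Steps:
O = -3 + I*√35 (O = -3 + √(-28 - 7) = -3 + √(-35) = -3 + I*√35 ≈ -3.0 + 5.9161*I)
U(X) = -3 + I*√35
c(T) = T (c(T) = 0 + T = T)
(c(-27) + U(-48)) + 2364 = (-27 + (-3 + I*√35)) + 2364 = (-30 + I*√35) + 2364 = 2334 + I*√35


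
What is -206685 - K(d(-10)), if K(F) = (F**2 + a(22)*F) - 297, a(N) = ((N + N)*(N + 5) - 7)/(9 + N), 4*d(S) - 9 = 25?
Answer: -25641225/124 ≈ -2.0678e+5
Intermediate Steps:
d(S) = 17/2 (d(S) = 9/4 + (1/4)*25 = 9/4 + 25/4 = 17/2)
a(N) = (-7 + 2*N*(5 + N))/(9 + N) (a(N) = ((2*N)*(5 + N) - 7)/(9 + N) = (2*N*(5 + N) - 7)/(9 + N) = (-7 + 2*N*(5 + N))/(9 + N))
K(F) = -297 + F**2 + 1181*F/31 (K(F) = (F**2 + ((-7 + 2*22**2 + 10*22)/(9 + 22))*F) - 297 = (F**2 + ((-7 + 2*484 + 220)/31)*F) - 297 = (F**2 + ((-7 + 968 + 220)/31)*F) - 297 = (F**2 + ((1/31)*1181)*F) - 297 = (F**2 + 1181*F/31) - 297 = -297 + F**2 + 1181*F/31)
-206685 - K(d(-10)) = -206685 - (-297 + (17/2)**2 + (1181/31)*(17/2)) = -206685 - (-297 + 289/4 + 20077/62) = -206685 - 1*12285/124 = -206685 - 12285/124 = -25641225/124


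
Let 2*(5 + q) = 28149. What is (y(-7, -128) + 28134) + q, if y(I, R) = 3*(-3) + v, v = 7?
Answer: 84403/2 ≈ 42202.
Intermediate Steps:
q = 28139/2 (q = -5 + (½)*28149 = -5 + 28149/2 = 28139/2 ≈ 14070.)
y(I, R) = -2 (y(I, R) = 3*(-3) + 7 = -9 + 7 = -2)
(y(-7, -128) + 28134) + q = (-2 + 28134) + 28139/2 = 28132 + 28139/2 = 84403/2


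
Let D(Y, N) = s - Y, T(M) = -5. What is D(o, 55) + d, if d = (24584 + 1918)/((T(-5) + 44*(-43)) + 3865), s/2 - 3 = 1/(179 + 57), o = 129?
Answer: -2119529/19352 ≈ -109.53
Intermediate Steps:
s = 709/118 (s = 6 + 2/(179 + 57) = 6 + 2/236 = 6 + 2*(1/236) = 6 + 1/118 = 709/118 ≈ 6.0085)
d = 4417/328 (d = (24584 + 1918)/((-5 + 44*(-43)) + 3865) = 26502/((-5 - 1892) + 3865) = 26502/(-1897 + 3865) = 26502/1968 = 26502*(1/1968) = 4417/328 ≈ 13.466)
D(Y, N) = 709/118 - Y
D(o, 55) + d = (709/118 - 1*129) + 4417/328 = (709/118 - 129) + 4417/328 = -14513/118 + 4417/328 = -2119529/19352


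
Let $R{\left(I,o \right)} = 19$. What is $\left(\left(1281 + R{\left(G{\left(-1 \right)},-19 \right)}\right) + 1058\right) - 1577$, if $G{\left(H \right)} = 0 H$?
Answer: $781$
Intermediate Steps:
$G{\left(H \right)} = 0$
$\left(\left(1281 + R{\left(G{\left(-1 \right)},-19 \right)}\right) + 1058\right) - 1577 = \left(\left(1281 + 19\right) + 1058\right) - 1577 = \left(1300 + 1058\right) - 1577 = 2358 - 1577 = 781$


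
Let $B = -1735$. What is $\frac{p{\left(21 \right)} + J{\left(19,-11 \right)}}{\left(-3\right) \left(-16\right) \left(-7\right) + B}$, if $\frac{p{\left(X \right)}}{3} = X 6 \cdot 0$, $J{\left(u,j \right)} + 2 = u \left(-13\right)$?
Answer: $\frac{249}{2071} \approx 0.12023$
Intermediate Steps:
$J{\left(u,j \right)} = -2 - 13 u$ ($J{\left(u,j \right)} = -2 + u \left(-13\right) = -2 - 13 u$)
$p{\left(X \right)} = 0$ ($p{\left(X \right)} = 3 X 6 \cdot 0 = 3 \cdot 6 X 0 = 3 \cdot 0 = 0$)
$\frac{p{\left(21 \right)} + J{\left(19,-11 \right)}}{\left(-3\right) \left(-16\right) \left(-7\right) + B} = \frac{0 - 249}{\left(-3\right) \left(-16\right) \left(-7\right) - 1735} = \frac{0 - 249}{48 \left(-7\right) - 1735} = \frac{0 - 249}{-336 - 1735} = - \frac{249}{-2071} = \left(-249\right) \left(- \frac{1}{2071}\right) = \frac{249}{2071}$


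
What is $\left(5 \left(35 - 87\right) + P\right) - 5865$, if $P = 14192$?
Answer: $8067$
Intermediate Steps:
$\left(5 \left(35 - 87\right) + P\right) - 5865 = \left(5 \left(35 - 87\right) + 14192\right) - 5865 = \left(5 \left(-52\right) + 14192\right) - 5865 = \left(-260 + 14192\right) - 5865 = 13932 - 5865 = 8067$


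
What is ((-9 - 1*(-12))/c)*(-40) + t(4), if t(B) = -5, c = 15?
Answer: -13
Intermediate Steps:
((-9 - 1*(-12))/c)*(-40) + t(4) = ((-9 - 1*(-12))/15)*(-40) - 5 = ((-9 + 12)*(1/15))*(-40) - 5 = (3*(1/15))*(-40) - 5 = (⅕)*(-40) - 5 = -8 - 5 = -13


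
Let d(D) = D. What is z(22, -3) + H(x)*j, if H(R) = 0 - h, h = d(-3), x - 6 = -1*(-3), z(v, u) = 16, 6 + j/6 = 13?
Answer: 142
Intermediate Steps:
j = 42 (j = -36 + 6*13 = -36 + 78 = 42)
x = 9 (x = 6 - 1*(-3) = 6 + 3 = 9)
h = -3
H(R) = 3 (H(R) = 0 - 1*(-3) = 0 + 3 = 3)
z(22, -3) + H(x)*j = 16 + 3*42 = 16 + 126 = 142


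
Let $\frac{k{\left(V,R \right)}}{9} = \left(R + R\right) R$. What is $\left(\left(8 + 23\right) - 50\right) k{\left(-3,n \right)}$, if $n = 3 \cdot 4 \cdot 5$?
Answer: $-1231200$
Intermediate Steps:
$n = 60$ ($n = 12 \cdot 5 = 60$)
$k{\left(V,R \right)} = 18 R^{2}$ ($k{\left(V,R \right)} = 9 \left(R + R\right) R = 9 \cdot 2 R R = 9 \cdot 2 R^{2} = 18 R^{2}$)
$\left(\left(8 + 23\right) - 50\right) k{\left(-3,n \right)} = \left(\left(8 + 23\right) - 50\right) 18 \cdot 60^{2} = \left(31 - 50\right) 18 \cdot 3600 = \left(-19\right) 64800 = -1231200$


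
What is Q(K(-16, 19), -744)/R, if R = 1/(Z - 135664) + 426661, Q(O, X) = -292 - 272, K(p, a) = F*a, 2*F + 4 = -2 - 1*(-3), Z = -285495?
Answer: -39588946/29948686683 ≈ -0.0013219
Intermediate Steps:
F = -3/2 (F = -2 + (-2 - 1*(-3))/2 = -2 + (-2 + 3)/2 = -2 + (1/2)*1 = -2 + 1/2 = -3/2 ≈ -1.5000)
K(p, a) = -3*a/2
Q(O, X) = -564
R = 179692120098/421159 (R = 1/(-285495 - 135664) + 426661 = 1/(-421159) + 426661 = -1/421159 + 426661 = 179692120098/421159 ≈ 4.2666e+5)
Q(K(-16, 19), -744)/R = -564/179692120098/421159 = -564*421159/179692120098 = -39588946/29948686683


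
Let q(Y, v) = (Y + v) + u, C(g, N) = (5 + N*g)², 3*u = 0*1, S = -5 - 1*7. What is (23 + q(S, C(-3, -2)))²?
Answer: 17424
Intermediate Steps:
S = -12 (S = -5 - 7 = -12)
u = 0 (u = (0*1)/3 = (⅓)*0 = 0)
q(Y, v) = Y + v (q(Y, v) = (Y + v) + 0 = Y + v)
(23 + q(S, C(-3, -2)))² = (23 + (-12 + (5 - 2*(-3))²))² = (23 + (-12 + (5 + 6)²))² = (23 + (-12 + 11²))² = (23 + (-12 + 121))² = (23 + 109)² = 132² = 17424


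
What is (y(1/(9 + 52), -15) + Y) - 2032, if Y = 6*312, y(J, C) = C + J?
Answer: -10674/61 ≈ -174.98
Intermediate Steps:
Y = 1872
(y(1/(9 + 52), -15) + Y) - 2032 = ((-15 + 1/(9 + 52)) + 1872) - 2032 = ((-15 + 1/61) + 1872) - 2032 = (-914/61 + 1872) - 2032 = 113278/61 - 2032 = -10674/61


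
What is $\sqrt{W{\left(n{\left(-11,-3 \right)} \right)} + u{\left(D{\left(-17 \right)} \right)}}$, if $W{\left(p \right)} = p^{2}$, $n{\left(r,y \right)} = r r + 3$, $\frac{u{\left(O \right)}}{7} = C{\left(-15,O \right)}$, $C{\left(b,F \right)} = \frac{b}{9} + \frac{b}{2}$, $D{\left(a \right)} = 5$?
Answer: $\frac{\sqrt{551226}}{6} \approx 123.74$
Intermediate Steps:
$C{\left(b,F \right)} = \frac{11 b}{18}$ ($C{\left(b,F \right)} = b \frac{1}{9} + b \frac{1}{2} = \frac{b}{9} + \frac{b}{2} = \frac{11 b}{18}$)
$u{\left(O \right)} = - \frac{385}{6}$ ($u{\left(O \right)} = 7 \cdot \frac{11}{18} \left(-15\right) = 7 \left(- \frac{55}{6}\right) = - \frac{385}{6}$)
$n{\left(r,y \right)} = 3 + r^{2}$ ($n{\left(r,y \right)} = r^{2} + 3 = 3 + r^{2}$)
$\sqrt{W{\left(n{\left(-11,-3 \right)} \right)} + u{\left(D{\left(-17 \right)} \right)}} = \sqrt{\left(3 + \left(-11\right)^{2}\right)^{2} - \frac{385}{6}} = \sqrt{\left(3 + 121\right)^{2} - \frac{385}{6}} = \sqrt{124^{2} - \frac{385}{6}} = \sqrt{15376 - \frac{385}{6}} = \sqrt{\frac{91871}{6}} = \frac{\sqrt{551226}}{6}$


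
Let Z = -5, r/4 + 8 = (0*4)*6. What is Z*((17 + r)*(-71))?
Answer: -5325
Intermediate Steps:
r = -32 (r = -32 + 4*((0*4)*6) = -32 + 4*(0*6) = -32 + 4*0 = -32 + 0 = -32)
Z*((17 + r)*(-71)) = -5*(17 - 32)*(-71) = -(-75)*(-71) = -5*1065 = -5325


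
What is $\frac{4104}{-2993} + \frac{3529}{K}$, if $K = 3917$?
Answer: $- \frac{5513071}{11723581} \approx -0.47025$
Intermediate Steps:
$\frac{4104}{-2993} + \frac{3529}{K} = \frac{4104}{-2993} + \frac{3529}{3917} = 4104 \left(- \frac{1}{2993}\right) + 3529 \cdot \frac{1}{3917} = - \frac{4104}{2993} + \frac{3529}{3917} = - \frac{5513071}{11723581}$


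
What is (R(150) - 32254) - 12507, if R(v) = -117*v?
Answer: -62311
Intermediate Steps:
(R(150) - 32254) - 12507 = (-117*150 - 32254) - 12507 = (-17550 - 32254) - 12507 = -49804 - 12507 = -62311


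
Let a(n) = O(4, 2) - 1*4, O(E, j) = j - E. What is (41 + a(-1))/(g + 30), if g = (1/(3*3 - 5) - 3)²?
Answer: 560/601 ≈ 0.93178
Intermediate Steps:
a(n) = -6 (a(n) = (2 - 1*4) - 1*4 = (2 - 4) - 4 = -2 - 4 = -6)
g = 121/16 (g = (1/(9 - 5) - 3)² = (1/4 - 3)² = (¼ - 3)² = (-11/4)² = 121/16 ≈ 7.5625)
(41 + a(-1))/(g + 30) = (41 - 6)/(121/16 + 30) = 35/(601/16) = (16/601)*35 = 560/601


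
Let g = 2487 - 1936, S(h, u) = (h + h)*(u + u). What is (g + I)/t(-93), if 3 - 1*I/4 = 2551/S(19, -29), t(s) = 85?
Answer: 312764/46835 ≈ 6.6780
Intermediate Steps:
S(h, u) = 4*h*u (S(h, u) = (2*h)*(2*u) = 4*h*u)
I = 9163/551 (I = 12 - 10204/(4*19*(-29)) = 12 - 10204/(-2204) = 12 - 10204*(-1)/2204 = 12 - 4*(-2551/2204) = 12 + 2551/551 = 9163/551 ≈ 16.630)
g = 551
(g + I)/t(-93) = (551 + 9163/551)/85 = (312764/551)*(1/85) = 312764/46835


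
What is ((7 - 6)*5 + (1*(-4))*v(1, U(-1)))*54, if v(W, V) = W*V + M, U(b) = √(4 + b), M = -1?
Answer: 486 - 216*√3 ≈ 111.88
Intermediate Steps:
v(W, V) = -1 + V*W (v(W, V) = W*V - 1 = V*W - 1 = -1 + V*W)
((7 - 6)*5 + (1*(-4))*v(1, U(-1)))*54 = ((7 - 6)*5 + (1*(-4))*(-1 + √(4 - 1)*1))*54 = (1*5 - 4*(-1 + √3*1))*54 = (5 - 4*(-1 + √3))*54 = (5 + (4 - 4*√3))*54 = (9 - 4*√3)*54 = 486 - 216*√3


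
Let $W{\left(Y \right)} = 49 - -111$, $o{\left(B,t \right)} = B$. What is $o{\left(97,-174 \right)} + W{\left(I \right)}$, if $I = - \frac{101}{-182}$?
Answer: $257$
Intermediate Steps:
$I = \frac{101}{182}$ ($I = \left(-101\right) \left(- \frac{1}{182}\right) = \frac{101}{182} \approx 0.55494$)
$W{\left(Y \right)} = 160$ ($W{\left(Y \right)} = 49 + 111 = 160$)
$o{\left(97,-174 \right)} + W{\left(I \right)} = 97 + 160 = 257$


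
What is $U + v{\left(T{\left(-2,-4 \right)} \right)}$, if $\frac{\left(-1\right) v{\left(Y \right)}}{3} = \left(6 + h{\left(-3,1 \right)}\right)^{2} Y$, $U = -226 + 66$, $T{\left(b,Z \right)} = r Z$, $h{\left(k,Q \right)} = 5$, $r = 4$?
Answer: $5648$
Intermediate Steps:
$T{\left(b,Z \right)} = 4 Z$
$U = -160$
$v{\left(Y \right)} = - 363 Y$ ($v{\left(Y \right)} = - 3 \left(6 + 5\right)^{2} Y = - 3 \cdot 11^{2} Y = - 3 \cdot 121 Y = - 363 Y$)
$U + v{\left(T{\left(-2,-4 \right)} \right)} = -160 - 363 \cdot 4 \left(-4\right) = -160 - -5808 = -160 + 5808 = 5648$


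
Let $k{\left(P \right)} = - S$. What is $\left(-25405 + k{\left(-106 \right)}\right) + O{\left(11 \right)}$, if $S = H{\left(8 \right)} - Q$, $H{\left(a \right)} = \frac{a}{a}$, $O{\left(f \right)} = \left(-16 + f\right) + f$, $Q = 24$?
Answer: $-25376$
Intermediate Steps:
$O{\left(f \right)} = -16 + 2 f$
$H{\left(a \right)} = 1$
$S = -23$ ($S = 1 - 24 = -23$)
$k{\left(P \right)} = 23$ ($k{\left(P \right)} = \left(-1\right) \left(-23\right) = 23$)
$\left(-25405 + k{\left(-106 \right)}\right) + O{\left(11 \right)} = \left(-25405 + 23\right) + \left(-16 + 2 \cdot 11\right) = -25382 + \left(-16 + 22\right) = -25382 + 6 = -25376$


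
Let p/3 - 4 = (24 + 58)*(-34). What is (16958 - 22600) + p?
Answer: -13994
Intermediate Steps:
p = -8352 (p = 12 + 3*((24 + 58)*(-34)) = 12 + 3*(82*(-34)) = 12 + 3*(-2788) = 12 - 8364 = -8352)
(16958 - 22600) + p = (16958 - 22600) - 8352 = -5642 - 8352 = -13994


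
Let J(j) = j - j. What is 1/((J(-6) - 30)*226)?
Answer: -1/6780 ≈ -0.00014749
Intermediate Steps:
J(j) = 0
1/((J(-6) - 30)*226) = 1/((0 - 30)*226) = 1/(-30*226) = 1/(-6780) = -1/6780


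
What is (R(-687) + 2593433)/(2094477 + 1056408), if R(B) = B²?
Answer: 3065402/3150885 ≈ 0.97287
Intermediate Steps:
(R(-687) + 2593433)/(2094477 + 1056408) = ((-687)² + 2593433)/(2094477 + 1056408) = (471969 + 2593433)/3150885 = 3065402*(1/3150885) = 3065402/3150885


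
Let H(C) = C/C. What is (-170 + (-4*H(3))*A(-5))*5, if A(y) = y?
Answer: -750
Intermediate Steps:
H(C) = 1
(-170 + (-4*H(3))*A(-5))*5 = (-170 - 4*1*(-5))*5 = (-170 - 4*(-5))*5 = (-170 + 20)*5 = -150*5 = -750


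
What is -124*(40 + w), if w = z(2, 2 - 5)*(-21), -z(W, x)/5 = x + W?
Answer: 8060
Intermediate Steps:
z(W, x) = -5*W - 5*x (z(W, x) = -5*(x + W) = -5*(W + x) = -5*W - 5*x)
w = -105 (w = (-5*2 - 5*(2 - 5))*(-21) = (-10 - 5*(-3))*(-21) = (-10 + 15)*(-21) = 5*(-21) = -105)
-124*(40 + w) = -124*(40 - 105) = -124*(-65) = 8060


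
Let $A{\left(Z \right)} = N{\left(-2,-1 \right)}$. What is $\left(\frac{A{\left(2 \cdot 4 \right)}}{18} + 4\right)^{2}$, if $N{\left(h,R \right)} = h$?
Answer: $\frac{1225}{81} \approx 15.123$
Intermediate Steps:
$A{\left(Z \right)} = -2$
$\left(\frac{A{\left(2 \cdot 4 \right)}}{18} + 4\right)^{2} = \left(- \frac{2}{18} + 4\right)^{2} = \left(\left(-2\right) \frac{1}{18} + 4\right)^{2} = \left(- \frac{1}{9} + 4\right)^{2} = \left(\frac{35}{9}\right)^{2} = \frac{1225}{81}$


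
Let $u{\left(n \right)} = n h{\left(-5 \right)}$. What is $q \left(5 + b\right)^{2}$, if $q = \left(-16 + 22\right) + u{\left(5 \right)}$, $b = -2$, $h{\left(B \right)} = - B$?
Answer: $279$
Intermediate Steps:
$u{\left(n \right)} = 5 n$ ($u{\left(n \right)} = n \left(\left(-1\right) \left(-5\right)\right) = n 5 = 5 n$)
$q = 31$ ($q = \left(-16 + 22\right) + 5 \cdot 5 = 6 + 25 = 31$)
$q \left(5 + b\right)^{2} = 31 \left(5 - 2\right)^{2} = 31 \cdot 3^{2} = 31 \cdot 9 = 279$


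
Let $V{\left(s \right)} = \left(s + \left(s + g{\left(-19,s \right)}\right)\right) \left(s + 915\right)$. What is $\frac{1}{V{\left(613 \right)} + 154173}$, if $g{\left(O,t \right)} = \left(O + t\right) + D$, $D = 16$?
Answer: $\frac{1}{2959581} \approx 3.3789 \cdot 10^{-7}$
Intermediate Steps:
$g{\left(O,t \right)} = 16 + O + t$ ($g{\left(O,t \right)} = \left(O + t\right) + 16 = 16 + O + t$)
$V{\left(s \right)} = \left(-3 + 3 s\right) \left(915 + s\right)$ ($V{\left(s \right)} = \left(s + \left(s + \left(16 - 19 + s\right)\right)\right) \left(s + 915\right) = \left(s + \left(s + \left(-3 + s\right)\right)\right) \left(915 + s\right) = \left(s + \left(-3 + 2 s\right)\right) \left(915 + s\right) = \left(-3 + 3 s\right) \left(915 + s\right)$)
$\frac{1}{V{\left(613 \right)} + 154173} = \frac{1}{\left(-2745 + 3 \cdot 613^{2} + 2742 \cdot 613\right) + 154173} = \frac{1}{\left(-2745 + 3 \cdot 375769 + 1680846\right) + 154173} = \frac{1}{\left(-2745 + 1127307 + 1680846\right) + 154173} = \frac{1}{2805408 + 154173} = \frac{1}{2959581}$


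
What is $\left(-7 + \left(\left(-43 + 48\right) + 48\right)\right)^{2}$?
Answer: $2116$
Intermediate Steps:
$\left(-7 + \left(\left(-43 + 48\right) + 48\right)\right)^{2} = \left(-7 + \left(5 + 48\right)\right)^{2} = \left(-7 + 53\right)^{2} = 46^{2} = 2116$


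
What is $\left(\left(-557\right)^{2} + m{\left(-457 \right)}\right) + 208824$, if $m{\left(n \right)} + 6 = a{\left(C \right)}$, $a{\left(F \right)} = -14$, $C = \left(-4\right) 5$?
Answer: $519053$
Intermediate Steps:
$C = -20$
$m{\left(n \right)} = -20$ ($m{\left(n \right)} = -6 - 14 = -20$)
$\left(\left(-557\right)^{2} + m{\left(-457 \right)}\right) + 208824 = \left(\left(-557\right)^{2} - 20\right) + 208824 = \left(310249 - 20\right) + 208824 = 310229 + 208824 = 519053$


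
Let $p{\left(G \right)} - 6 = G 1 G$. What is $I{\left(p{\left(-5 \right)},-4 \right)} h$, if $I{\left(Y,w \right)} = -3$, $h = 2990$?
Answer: $-8970$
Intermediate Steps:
$p{\left(G \right)} = 6 + G^{2}$ ($p{\left(G \right)} = 6 + G 1 G = 6 + G G = 6 + G^{2}$)
$I{\left(p{\left(-5 \right)},-4 \right)} h = \left(-3\right) 2990 = -8970$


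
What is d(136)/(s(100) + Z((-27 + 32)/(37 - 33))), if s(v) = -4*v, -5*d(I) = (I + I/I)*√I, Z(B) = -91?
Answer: 274*√34/2455 ≈ 0.65079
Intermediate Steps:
d(I) = -√I*(1 + I)/5 (d(I) = -(I + I/I)*√I/5 = -(I + 1)*√I/5 = -(1 + I)*√I/5 = -√I*(1 + I)/5)
d(136)/(s(100) + Z((-27 + 32)/(37 - 33))) = (√136*(-1 - 1*136)/5)/(-4*100 - 91) = ((2*√34)*(-1 - 136)/5)/(-400 - 91) = ((⅕)*(2*√34)*(-137))/(-491) = -274*√34/5*(-1/491) = 274*√34/2455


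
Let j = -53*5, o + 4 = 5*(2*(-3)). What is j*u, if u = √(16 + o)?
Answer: -795*I*√2 ≈ -1124.3*I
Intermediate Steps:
o = -34 (o = -4 + 5*(2*(-3)) = -4 + 5*(-6) = -4 - 30 = -34)
u = 3*I*√2 (u = √(16 - 34) = √(-18) = 3*I*√2 ≈ 4.2426*I)
j = -265
j*u = -795*I*√2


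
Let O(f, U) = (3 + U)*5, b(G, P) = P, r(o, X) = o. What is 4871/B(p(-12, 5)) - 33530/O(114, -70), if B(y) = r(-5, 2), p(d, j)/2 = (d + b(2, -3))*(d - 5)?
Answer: -292827/335 ≈ -874.11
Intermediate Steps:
O(f, U) = 15 + 5*U
p(d, j) = 2*(-5 + d)*(-3 + d) (p(d, j) = 2*((d - 3)*(d - 5)) = 2*((-3 + d)*(-5 + d)) = 2*((-5 + d)*(-3 + d)) = 2*(-5 + d)*(-3 + d))
B(y) = -5
4871/B(p(-12, 5)) - 33530/O(114, -70) = 4871/(-5) - 33530/(15 + 5*(-70)) = 4871*(-⅕) - 33530/(15 - 350) = -4871/5 - 33530/(-335) = -4871/5 - 33530*(-1/335) = -4871/5 + 6706/67 = -292827/335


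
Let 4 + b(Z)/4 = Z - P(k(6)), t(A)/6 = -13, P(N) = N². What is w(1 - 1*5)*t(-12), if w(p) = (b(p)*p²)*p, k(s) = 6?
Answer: -878592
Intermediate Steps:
t(A) = -78 (t(A) = 6*(-13) = -78)
b(Z) = -160 + 4*Z (b(Z) = -16 + 4*(Z - 1*6²) = -16 + 4*(Z - 1*36) = -16 + 4*(Z - 36) = -16 + 4*(-36 + Z) = -16 + (-144 + 4*Z) = -160 + 4*Z)
w(p) = p³*(-160 + 4*p) (w(p) = ((-160 + 4*p)*p²)*p = (p²*(-160 + 4*p))*p = p³*(-160 + 4*p))
w(1 - 1*5)*t(-12) = (4*(1 - 1*5)³*(-40 + (1 - 1*5)))*(-78) = (4*(1 - 5)³*(-40 + (1 - 5)))*(-78) = (4*(-4)³*(-40 - 4))*(-78) = (4*(-64)*(-44))*(-78) = 11264*(-78) = -878592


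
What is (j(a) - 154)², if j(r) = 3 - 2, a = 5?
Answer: 23409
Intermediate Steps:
j(r) = 1
(j(a) - 154)² = (1 - 154)² = (-153)² = 23409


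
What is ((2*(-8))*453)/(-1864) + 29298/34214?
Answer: 18912159/3985931 ≈ 4.7447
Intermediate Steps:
((2*(-8))*453)/(-1864) + 29298/34214 = -16*453*(-1/1864) + 29298*(1/34214) = -7248*(-1/1864) + 14649/17107 = 906/233 + 14649/17107 = 18912159/3985931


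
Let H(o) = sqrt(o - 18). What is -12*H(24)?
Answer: -12*sqrt(6) ≈ -29.394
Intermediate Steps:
H(o) = sqrt(-18 + o)
-12*H(24) = -12*sqrt(-18 + 24) = -12*sqrt(6)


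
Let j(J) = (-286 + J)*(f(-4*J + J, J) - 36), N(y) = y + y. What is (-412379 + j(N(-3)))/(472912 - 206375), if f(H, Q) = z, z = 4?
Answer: -403035/266537 ≈ -1.5121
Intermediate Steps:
f(H, Q) = 4
N(y) = 2*y
j(J) = 9152 - 32*J (j(J) = (-286 + J)*(4 - 36) = (-286 + J)*(-32) = 9152 - 32*J)
(-412379 + j(N(-3)))/(472912 - 206375) = (-412379 + (9152 - 64*(-3)))/(472912 - 206375) = (-412379 + (9152 - 32*(-6)))/266537 = (-412379 + (9152 + 192))*(1/266537) = (-412379 + 9344)*(1/266537) = -403035*1/266537 = -403035/266537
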